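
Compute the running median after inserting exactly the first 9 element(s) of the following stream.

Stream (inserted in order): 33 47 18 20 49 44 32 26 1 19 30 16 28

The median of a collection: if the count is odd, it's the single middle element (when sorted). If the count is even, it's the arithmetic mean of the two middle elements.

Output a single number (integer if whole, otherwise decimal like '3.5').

Step 1: insert 33 -> lo=[33] (size 1, max 33) hi=[] (size 0) -> median=33
Step 2: insert 47 -> lo=[33] (size 1, max 33) hi=[47] (size 1, min 47) -> median=40
Step 3: insert 18 -> lo=[18, 33] (size 2, max 33) hi=[47] (size 1, min 47) -> median=33
Step 4: insert 20 -> lo=[18, 20] (size 2, max 20) hi=[33, 47] (size 2, min 33) -> median=26.5
Step 5: insert 49 -> lo=[18, 20, 33] (size 3, max 33) hi=[47, 49] (size 2, min 47) -> median=33
Step 6: insert 44 -> lo=[18, 20, 33] (size 3, max 33) hi=[44, 47, 49] (size 3, min 44) -> median=38.5
Step 7: insert 32 -> lo=[18, 20, 32, 33] (size 4, max 33) hi=[44, 47, 49] (size 3, min 44) -> median=33
Step 8: insert 26 -> lo=[18, 20, 26, 32] (size 4, max 32) hi=[33, 44, 47, 49] (size 4, min 33) -> median=32.5
Step 9: insert 1 -> lo=[1, 18, 20, 26, 32] (size 5, max 32) hi=[33, 44, 47, 49] (size 4, min 33) -> median=32

Answer: 32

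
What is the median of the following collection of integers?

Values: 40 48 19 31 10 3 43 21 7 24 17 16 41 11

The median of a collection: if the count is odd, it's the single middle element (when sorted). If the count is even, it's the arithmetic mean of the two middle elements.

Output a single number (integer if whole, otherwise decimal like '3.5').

Step 1: insert 40 -> lo=[40] (size 1, max 40) hi=[] (size 0) -> median=40
Step 2: insert 48 -> lo=[40] (size 1, max 40) hi=[48] (size 1, min 48) -> median=44
Step 3: insert 19 -> lo=[19, 40] (size 2, max 40) hi=[48] (size 1, min 48) -> median=40
Step 4: insert 31 -> lo=[19, 31] (size 2, max 31) hi=[40, 48] (size 2, min 40) -> median=35.5
Step 5: insert 10 -> lo=[10, 19, 31] (size 3, max 31) hi=[40, 48] (size 2, min 40) -> median=31
Step 6: insert 3 -> lo=[3, 10, 19] (size 3, max 19) hi=[31, 40, 48] (size 3, min 31) -> median=25
Step 7: insert 43 -> lo=[3, 10, 19, 31] (size 4, max 31) hi=[40, 43, 48] (size 3, min 40) -> median=31
Step 8: insert 21 -> lo=[3, 10, 19, 21] (size 4, max 21) hi=[31, 40, 43, 48] (size 4, min 31) -> median=26
Step 9: insert 7 -> lo=[3, 7, 10, 19, 21] (size 5, max 21) hi=[31, 40, 43, 48] (size 4, min 31) -> median=21
Step 10: insert 24 -> lo=[3, 7, 10, 19, 21] (size 5, max 21) hi=[24, 31, 40, 43, 48] (size 5, min 24) -> median=22.5
Step 11: insert 17 -> lo=[3, 7, 10, 17, 19, 21] (size 6, max 21) hi=[24, 31, 40, 43, 48] (size 5, min 24) -> median=21
Step 12: insert 16 -> lo=[3, 7, 10, 16, 17, 19] (size 6, max 19) hi=[21, 24, 31, 40, 43, 48] (size 6, min 21) -> median=20
Step 13: insert 41 -> lo=[3, 7, 10, 16, 17, 19, 21] (size 7, max 21) hi=[24, 31, 40, 41, 43, 48] (size 6, min 24) -> median=21
Step 14: insert 11 -> lo=[3, 7, 10, 11, 16, 17, 19] (size 7, max 19) hi=[21, 24, 31, 40, 41, 43, 48] (size 7, min 21) -> median=20

Answer: 20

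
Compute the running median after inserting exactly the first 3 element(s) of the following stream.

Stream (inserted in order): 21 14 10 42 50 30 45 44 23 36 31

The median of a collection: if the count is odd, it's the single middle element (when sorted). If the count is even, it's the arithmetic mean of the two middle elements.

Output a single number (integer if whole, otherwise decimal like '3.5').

Answer: 14

Derivation:
Step 1: insert 21 -> lo=[21] (size 1, max 21) hi=[] (size 0) -> median=21
Step 2: insert 14 -> lo=[14] (size 1, max 14) hi=[21] (size 1, min 21) -> median=17.5
Step 3: insert 10 -> lo=[10, 14] (size 2, max 14) hi=[21] (size 1, min 21) -> median=14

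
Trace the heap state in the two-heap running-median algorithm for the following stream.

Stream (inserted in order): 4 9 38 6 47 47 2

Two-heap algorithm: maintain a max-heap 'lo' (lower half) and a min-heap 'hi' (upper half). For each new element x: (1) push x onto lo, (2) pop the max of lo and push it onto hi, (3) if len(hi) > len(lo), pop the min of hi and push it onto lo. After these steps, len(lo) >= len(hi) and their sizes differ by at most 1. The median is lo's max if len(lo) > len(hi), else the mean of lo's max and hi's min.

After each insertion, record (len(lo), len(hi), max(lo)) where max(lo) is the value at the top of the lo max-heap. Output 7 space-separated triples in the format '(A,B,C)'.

Step 1: insert 4 -> lo=[4] hi=[] -> (len(lo)=1, len(hi)=0, max(lo)=4)
Step 2: insert 9 -> lo=[4] hi=[9] -> (len(lo)=1, len(hi)=1, max(lo)=4)
Step 3: insert 38 -> lo=[4, 9] hi=[38] -> (len(lo)=2, len(hi)=1, max(lo)=9)
Step 4: insert 6 -> lo=[4, 6] hi=[9, 38] -> (len(lo)=2, len(hi)=2, max(lo)=6)
Step 5: insert 47 -> lo=[4, 6, 9] hi=[38, 47] -> (len(lo)=3, len(hi)=2, max(lo)=9)
Step 6: insert 47 -> lo=[4, 6, 9] hi=[38, 47, 47] -> (len(lo)=3, len(hi)=3, max(lo)=9)
Step 7: insert 2 -> lo=[2, 4, 6, 9] hi=[38, 47, 47] -> (len(lo)=4, len(hi)=3, max(lo)=9)

Answer: (1,0,4) (1,1,4) (2,1,9) (2,2,6) (3,2,9) (3,3,9) (4,3,9)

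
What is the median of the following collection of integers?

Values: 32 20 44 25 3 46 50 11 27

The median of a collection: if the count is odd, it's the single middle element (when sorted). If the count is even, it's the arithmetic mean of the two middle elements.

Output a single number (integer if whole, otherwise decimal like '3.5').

Step 1: insert 32 -> lo=[32] (size 1, max 32) hi=[] (size 0) -> median=32
Step 2: insert 20 -> lo=[20] (size 1, max 20) hi=[32] (size 1, min 32) -> median=26
Step 3: insert 44 -> lo=[20, 32] (size 2, max 32) hi=[44] (size 1, min 44) -> median=32
Step 4: insert 25 -> lo=[20, 25] (size 2, max 25) hi=[32, 44] (size 2, min 32) -> median=28.5
Step 5: insert 3 -> lo=[3, 20, 25] (size 3, max 25) hi=[32, 44] (size 2, min 32) -> median=25
Step 6: insert 46 -> lo=[3, 20, 25] (size 3, max 25) hi=[32, 44, 46] (size 3, min 32) -> median=28.5
Step 7: insert 50 -> lo=[3, 20, 25, 32] (size 4, max 32) hi=[44, 46, 50] (size 3, min 44) -> median=32
Step 8: insert 11 -> lo=[3, 11, 20, 25] (size 4, max 25) hi=[32, 44, 46, 50] (size 4, min 32) -> median=28.5
Step 9: insert 27 -> lo=[3, 11, 20, 25, 27] (size 5, max 27) hi=[32, 44, 46, 50] (size 4, min 32) -> median=27

Answer: 27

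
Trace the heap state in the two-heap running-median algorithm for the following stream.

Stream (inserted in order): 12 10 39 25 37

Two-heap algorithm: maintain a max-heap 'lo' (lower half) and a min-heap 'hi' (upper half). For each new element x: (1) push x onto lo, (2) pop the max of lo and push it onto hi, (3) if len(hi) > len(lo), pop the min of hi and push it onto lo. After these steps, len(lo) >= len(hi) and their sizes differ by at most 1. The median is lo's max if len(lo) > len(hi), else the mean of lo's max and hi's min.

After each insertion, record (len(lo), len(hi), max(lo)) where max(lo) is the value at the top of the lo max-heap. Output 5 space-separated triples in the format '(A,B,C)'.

Answer: (1,0,12) (1,1,10) (2,1,12) (2,2,12) (3,2,25)

Derivation:
Step 1: insert 12 -> lo=[12] hi=[] -> (len(lo)=1, len(hi)=0, max(lo)=12)
Step 2: insert 10 -> lo=[10] hi=[12] -> (len(lo)=1, len(hi)=1, max(lo)=10)
Step 3: insert 39 -> lo=[10, 12] hi=[39] -> (len(lo)=2, len(hi)=1, max(lo)=12)
Step 4: insert 25 -> lo=[10, 12] hi=[25, 39] -> (len(lo)=2, len(hi)=2, max(lo)=12)
Step 5: insert 37 -> lo=[10, 12, 25] hi=[37, 39] -> (len(lo)=3, len(hi)=2, max(lo)=25)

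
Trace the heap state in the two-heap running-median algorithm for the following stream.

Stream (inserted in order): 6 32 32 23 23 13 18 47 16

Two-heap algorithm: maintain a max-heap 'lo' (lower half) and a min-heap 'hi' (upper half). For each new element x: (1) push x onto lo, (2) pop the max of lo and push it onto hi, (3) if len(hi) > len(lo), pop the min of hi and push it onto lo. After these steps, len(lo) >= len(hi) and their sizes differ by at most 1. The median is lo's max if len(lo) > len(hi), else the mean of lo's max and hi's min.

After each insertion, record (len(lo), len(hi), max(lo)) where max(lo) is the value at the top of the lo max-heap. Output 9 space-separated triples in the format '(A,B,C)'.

Answer: (1,0,6) (1,1,6) (2,1,32) (2,2,23) (3,2,23) (3,3,23) (4,3,23) (4,4,23) (5,4,23)

Derivation:
Step 1: insert 6 -> lo=[6] hi=[] -> (len(lo)=1, len(hi)=0, max(lo)=6)
Step 2: insert 32 -> lo=[6] hi=[32] -> (len(lo)=1, len(hi)=1, max(lo)=6)
Step 3: insert 32 -> lo=[6, 32] hi=[32] -> (len(lo)=2, len(hi)=1, max(lo)=32)
Step 4: insert 23 -> lo=[6, 23] hi=[32, 32] -> (len(lo)=2, len(hi)=2, max(lo)=23)
Step 5: insert 23 -> lo=[6, 23, 23] hi=[32, 32] -> (len(lo)=3, len(hi)=2, max(lo)=23)
Step 6: insert 13 -> lo=[6, 13, 23] hi=[23, 32, 32] -> (len(lo)=3, len(hi)=3, max(lo)=23)
Step 7: insert 18 -> lo=[6, 13, 18, 23] hi=[23, 32, 32] -> (len(lo)=4, len(hi)=3, max(lo)=23)
Step 8: insert 47 -> lo=[6, 13, 18, 23] hi=[23, 32, 32, 47] -> (len(lo)=4, len(hi)=4, max(lo)=23)
Step 9: insert 16 -> lo=[6, 13, 16, 18, 23] hi=[23, 32, 32, 47] -> (len(lo)=5, len(hi)=4, max(lo)=23)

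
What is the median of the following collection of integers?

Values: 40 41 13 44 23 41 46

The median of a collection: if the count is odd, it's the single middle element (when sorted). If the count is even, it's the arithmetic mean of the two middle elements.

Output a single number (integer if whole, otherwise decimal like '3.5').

Answer: 41

Derivation:
Step 1: insert 40 -> lo=[40] (size 1, max 40) hi=[] (size 0) -> median=40
Step 2: insert 41 -> lo=[40] (size 1, max 40) hi=[41] (size 1, min 41) -> median=40.5
Step 3: insert 13 -> lo=[13, 40] (size 2, max 40) hi=[41] (size 1, min 41) -> median=40
Step 4: insert 44 -> lo=[13, 40] (size 2, max 40) hi=[41, 44] (size 2, min 41) -> median=40.5
Step 5: insert 23 -> lo=[13, 23, 40] (size 3, max 40) hi=[41, 44] (size 2, min 41) -> median=40
Step 6: insert 41 -> lo=[13, 23, 40] (size 3, max 40) hi=[41, 41, 44] (size 3, min 41) -> median=40.5
Step 7: insert 46 -> lo=[13, 23, 40, 41] (size 4, max 41) hi=[41, 44, 46] (size 3, min 41) -> median=41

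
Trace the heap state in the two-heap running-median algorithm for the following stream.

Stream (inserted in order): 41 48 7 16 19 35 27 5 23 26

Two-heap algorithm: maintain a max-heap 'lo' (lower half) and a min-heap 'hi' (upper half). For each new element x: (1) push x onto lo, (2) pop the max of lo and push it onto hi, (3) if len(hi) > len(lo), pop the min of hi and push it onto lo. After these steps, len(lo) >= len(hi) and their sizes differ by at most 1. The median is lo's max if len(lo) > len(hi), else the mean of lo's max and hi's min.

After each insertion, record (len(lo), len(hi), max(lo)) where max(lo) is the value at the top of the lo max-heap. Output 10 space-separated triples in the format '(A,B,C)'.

Answer: (1,0,41) (1,1,41) (2,1,41) (2,2,16) (3,2,19) (3,3,19) (4,3,27) (4,4,19) (5,4,23) (5,5,23)

Derivation:
Step 1: insert 41 -> lo=[41] hi=[] -> (len(lo)=1, len(hi)=0, max(lo)=41)
Step 2: insert 48 -> lo=[41] hi=[48] -> (len(lo)=1, len(hi)=1, max(lo)=41)
Step 3: insert 7 -> lo=[7, 41] hi=[48] -> (len(lo)=2, len(hi)=1, max(lo)=41)
Step 4: insert 16 -> lo=[7, 16] hi=[41, 48] -> (len(lo)=2, len(hi)=2, max(lo)=16)
Step 5: insert 19 -> lo=[7, 16, 19] hi=[41, 48] -> (len(lo)=3, len(hi)=2, max(lo)=19)
Step 6: insert 35 -> lo=[7, 16, 19] hi=[35, 41, 48] -> (len(lo)=3, len(hi)=3, max(lo)=19)
Step 7: insert 27 -> lo=[7, 16, 19, 27] hi=[35, 41, 48] -> (len(lo)=4, len(hi)=3, max(lo)=27)
Step 8: insert 5 -> lo=[5, 7, 16, 19] hi=[27, 35, 41, 48] -> (len(lo)=4, len(hi)=4, max(lo)=19)
Step 9: insert 23 -> lo=[5, 7, 16, 19, 23] hi=[27, 35, 41, 48] -> (len(lo)=5, len(hi)=4, max(lo)=23)
Step 10: insert 26 -> lo=[5, 7, 16, 19, 23] hi=[26, 27, 35, 41, 48] -> (len(lo)=5, len(hi)=5, max(lo)=23)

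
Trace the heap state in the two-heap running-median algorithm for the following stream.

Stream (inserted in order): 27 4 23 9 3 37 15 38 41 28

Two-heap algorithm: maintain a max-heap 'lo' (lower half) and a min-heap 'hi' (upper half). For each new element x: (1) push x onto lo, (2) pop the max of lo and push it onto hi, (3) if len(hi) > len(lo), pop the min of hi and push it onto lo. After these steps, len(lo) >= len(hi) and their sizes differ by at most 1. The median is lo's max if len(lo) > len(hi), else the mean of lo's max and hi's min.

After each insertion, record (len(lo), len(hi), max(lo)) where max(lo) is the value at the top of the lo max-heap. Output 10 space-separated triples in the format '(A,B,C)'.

Answer: (1,0,27) (1,1,4) (2,1,23) (2,2,9) (3,2,9) (3,3,9) (4,3,15) (4,4,15) (5,4,23) (5,5,23)

Derivation:
Step 1: insert 27 -> lo=[27] hi=[] -> (len(lo)=1, len(hi)=0, max(lo)=27)
Step 2: insert 4 -> lo=[4] hi=[27] -> (len(lo)=1, len(hi)=1, max(lo)=4)
Step 3: insert 23 -> lo=[4, 23] hi=[27] -> (len(lo)=2, len(hi)=1, max(lo)=23)
Step 4: insert 9 -> lo=[4, 9] hi=[23, 27] -> (len(lo)=2, len(hi)=2, max(lo)=9)
Step 5: insert 3 -> lo=[3, 4, 9] hi=[23, 27] -> (len(lo)=3, len(hi)=2, max(lo)=9)
Step 6: insert 37 -> lo=[3, 4, 9] hi=[23, 27, 37] -> (len(lo)=3, len(hi)=3, max(lo)=9)
Step 7: insert 15 -> lo=[3, 4, 9, 15] hi=[23, 27, 37] -> (len(lo)=4, len(hi)=3, max(lo)=15)
Step 8: insert 38 -> lo=[3, 4, 9, 15] hi=[23, 27, 37, 38] -> (len(lo)=4, len(hi)=4, max(lo)=15)
Step 9: insert 41 -> lo=[3, 4, 9, 15, 23] hi=[27, 37, 38, 41] -> (len(lo)=5, len(hi)=4, max(lo)=23)
Step 10: insert 28 -> lo=[3, 4, 9, 15, 23] hi=[27, 28, 37, 38, 41] -> (len(lo)=5, len(hi)=5, max(lo)=23)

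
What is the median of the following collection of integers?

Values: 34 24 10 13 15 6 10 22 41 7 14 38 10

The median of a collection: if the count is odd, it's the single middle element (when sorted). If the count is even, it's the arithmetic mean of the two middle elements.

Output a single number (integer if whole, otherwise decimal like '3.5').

Step 1: insert 34 -> lo=[34] (size 1, max 34) hi=[] (size 0) -> median=34
Step 2: insert 24 -> lo=[24] (size 1, max 24) hi=[34] (size 1, min 34) -> median=29
Step 3: insert 10 -> lo=[10, 24] (size 2, max 24) hi=[34] (size 1, min 34) -> median=24
Step 4: insert 13 -> lo=[10, 13] (size 2, max 13) hi=[24, 34] (size 2, min 24) -> median=18.5
Step 5: insert 15 -> lo=[10, 13, 15] (size 3, max 15) hi=[24, 34] (size 2, min 24) -> median=15
Step 6: insert 6 -> lo=[6, 10, 13] (size 3, max 13) hi=[15, 24, 34] (size 3, min 15) -> median=14
Step 7: insert 10 -> lo=[6, 10, 10, 13] (size 4, max 13) hi=[15, 24, 34] (size 3, min 15) -> median=13
Step 8: insert 22 -> lo=[6, 10, 10, 13] (size 4, max 13) hi=[15, 22, 24, 34] (size 4, min 15) -> median=14
Step 9: insert 41 -> lo=[6, 10, 10, 13, 15] (size 5, max 15) hi=[22, 24, 34, 41] (size 4, min 22) -> median=15
Step 10: insert 7 -> lo=[6, 7, 10, 10, 13] (size 5, max 13) hi=[15, 22, 24, 34, 41] (size 5, min 15) -> median=14
Step 11: insert 14 -> lo=[6, 7, 10, 10, 13, 14] (size 6, max 14) hi=[15, 22, 24, 34, 41] (size 5, min 15) -> median=14
Step 12: insert 38 -> lo=[6, 7, 10, 10, 13, 14] (size 6, max 14) hi=[15, 22, 24, 34, 38, 41] (size 6, min 15) -> median=14.5
Step 13: insert 10 -> lo=[6, 7, 10, 10, 10, 13, 14] (size 7, max 14) hi=[15, 22, 24, 34, 38, 41] (size 6, min 15) -> median=14

Answer: 14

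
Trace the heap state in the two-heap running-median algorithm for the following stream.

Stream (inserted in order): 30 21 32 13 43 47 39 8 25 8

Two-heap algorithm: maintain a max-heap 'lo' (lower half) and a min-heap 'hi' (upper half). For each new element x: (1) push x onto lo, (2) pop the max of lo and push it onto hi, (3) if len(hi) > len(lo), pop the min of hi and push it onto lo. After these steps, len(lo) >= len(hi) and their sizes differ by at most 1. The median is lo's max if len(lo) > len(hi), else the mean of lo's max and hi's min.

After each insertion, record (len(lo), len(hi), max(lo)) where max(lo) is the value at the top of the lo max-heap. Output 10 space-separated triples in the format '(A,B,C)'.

Answer: (1,0,30) (1,1,21) (2,1,30) (2,2,21) (3,2,30) (3,3,30) (4,3,32) (4,4,30) (5,4,30) (5,5,25)

Derivation:
Step 1: insert 30 -> lo=[30] hi=[] -> (len(lo)=1, len(hi)=0, max(lo)=30)
Step 2: insert 21 -> lo=[21] hi=[30] -> (len(lo)=1, len(hi)=1, max(lo)=21)
Step 3: insert 32 -> lo=[21, 30] hi=[32] -> (len(lo)=2, len(hi)=1, max(lo)=30)
Step 4: insert 13 -> lo=[13, 21] hi=[30, 32] -> (len(lo)=2, len(hi)=2, max(lo)=21)
Step 5: insert 43 -> lo=[13, 21, 30] hi=[32, 43] -> (len(lo)=3, len(hi)=2, max(lo)=30)
Step 6: insert 47 -> lo=[13, 21, 30] hi=[32, 43, 47] -> (len(lo)=3, len(hi)=3, max(lo)=30)
Step 7: insert 39 -> lo=[13, 21, 30, 32] hi=[39, 43, 47] -> (len(lo)=4, len(hi)=3, max(lo)=32)
Step 8: insert 8 -> lo=[8, 13, 21, 30] hi=[32, 39, 43, 47] -> (len(lo)=4, len(hi)=4, max(lo)=30)
Step 9: insert 25 -> lo=[8, 13, 21, 25, 30] hi=[32, 39, 43, 47] -> (len(lo)=5, len(hi)=4, max(lo)=30)
Step 10: insert 8 -> lo=[8, 8, 13, 21, 25] hi=[30, 32, 39, 43, 47] -> (len(lo)=5, len(hi)=5, max(lo)=25)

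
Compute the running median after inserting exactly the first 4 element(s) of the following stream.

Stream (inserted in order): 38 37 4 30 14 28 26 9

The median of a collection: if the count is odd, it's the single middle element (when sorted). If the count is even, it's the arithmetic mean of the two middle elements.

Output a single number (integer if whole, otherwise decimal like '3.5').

Step 1: insert 38 -> lo=[38] (size 1, max 38) hi=[] (size 0) -> median=38
Step 2: insert 37 -> lo=[37] (size 1, max 37) hi=[38] (size 1, min 38) -> median=37.5
Step 3: insert 4 -> lo=[4, 37] (size 2, max 37) hi=[38] (size 1, min 38) -> median=37
Step 4: insert 30 -> lo=[4, 30] (size 2, max 30) hi=[37, 38] (size 2, min 37) -> median=33.5

Answer: 33.5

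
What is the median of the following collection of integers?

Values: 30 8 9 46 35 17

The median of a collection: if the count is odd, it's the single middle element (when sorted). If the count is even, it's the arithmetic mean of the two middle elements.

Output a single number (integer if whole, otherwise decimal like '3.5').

Answer: 23.5

Derivation:
Step 1: insert 30 -> lo=[30] (size 1, max 30) hi=[] (size 0) -> median=30
Step 2: insert 8 -> lo=[8] (size 1, max 8) hi=[30] (size 1, min 30) -> median=19
Step 3: insert 9 -> lo=[8, 9] (size 2, max 9) hi=[30] (size 1, min 30) -> median=9
Step 4: insert 46 -> lo=[8, 9] (size 2, max 9) hi=[30, 46] (size 2, min 30) -> median=19.5
Step 5: insert 35 -> lo=[8, 9, 30] (size 3, max 30) hi=[35, 46] (size 2, min 35) -> median=30
Step 6: insert 17 -> lo=[8, 9, 17] (size 3, max 17) hi=[30, 35, 46] (size 3, min 30) -> median=23.5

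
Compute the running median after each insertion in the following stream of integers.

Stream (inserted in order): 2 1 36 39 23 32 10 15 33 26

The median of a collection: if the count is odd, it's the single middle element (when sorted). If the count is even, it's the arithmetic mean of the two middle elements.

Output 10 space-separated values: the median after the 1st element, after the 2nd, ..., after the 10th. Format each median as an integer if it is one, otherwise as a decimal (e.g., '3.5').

Answer: 2 1.5 2 19 23 27.5 23 19 23 24.5

Derivation:
Step 1: insert 2 -> lo=[2] (size 1, max 2) hi=[] (size 0) -> median=2
Step 2: insert 1 -> lo=[1] (size 1, max 1) hi=[2] (size 1, min 2) -> median=1.5
Step 3: insert 36 -> lo=[1, 2] (size 2, max 2) hi=[36] (size 1, min 36) -> median=2
Step 4: insert 39 -> lo=[1, 2] (size 2, max 2) hi=[36, 39] (size 2, min 36) -> median=19
Step 5: insert 23 -> lo=[1, 2, 23] (size 3, max 23) hi=[36, 39] (size 2, min 36) -> median=23
Step 6: insert 32 -> lo=[1, 2, 23] (size 3, max 23) hi=[32, 36, 39] (size 3, min 32) -> median=27.5
Step 7: insert 10 -> lo=[1, 2, 10, 23] (size 4, max 23) hi=[32, 36, 39] (size 3, min 32) -> median=23
Step 8: insert 15 -> lo=[1, 2, 10, 15] (size 4, max 15) hi=[23, 32, 36, 39] (size 4, min 23) -> median=19
Step 9: insert 33 -> lo=[1, 2, 10, 15, 23] (size 5, max 23) hi=[32, 33, 36, 39] (size 4, min 32) -> median=23
Step 10: insert 26 -> lo=[1, 2, 10, 15, 23] (size 5, max 23) hi=[26, 32, 33, 36, 39] (size 5, min 26) -> median=24.5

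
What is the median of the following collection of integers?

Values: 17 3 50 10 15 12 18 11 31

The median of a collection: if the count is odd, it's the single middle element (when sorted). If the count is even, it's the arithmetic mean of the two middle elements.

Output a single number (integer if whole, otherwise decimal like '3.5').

Answer: 15

Derivation:
Step 1: insert 17 -> lo=[17] (size 1, max 17) hi=[] (size 0) -> median=17
Step 2: insert 3 -> lo=[3] (size 1, max 3) hi=[17] (size 1, min 17) -> median=10
Step 3: insert 50 -> lo=[3, 17] (size 2, max 17) hi=[50] (size 1, min 50) -> median=17
Step 4: insert 10 -> lo=[3, 10] (size 2, max 10) hi=[17, 50] (size 2, min 17) -> median=13.5
Step 5: insert 15 -> lo=[3, 10, 15] (size 3, max 15) hi=[17, 50] (size 2, min 17) -> median=15
Step 6: insert 12 -> lo=[3, 10, 12] (size 3, max 12) hi=[15, 17, 50] (size 3, min 15) -> median=13.5
Step 7: insert 18 -> lo=[3, 10, 12, 15] (size 4, max 15) hi=[17, 18, 50] (size 3, min 17) -> median=15
Step 8: insert 11 -> lo=[3, 10, 11, 12] (size 4, max 12) hi=[15, 17, 18, 50] (size 4, min 15) -> median=13.5
Step 9: insert 31 -> lo=[3, 10, 11, 12, 15] (size 5, max 15) hi=[17, 18, 31, 50] (size 4, min 17) -> median=15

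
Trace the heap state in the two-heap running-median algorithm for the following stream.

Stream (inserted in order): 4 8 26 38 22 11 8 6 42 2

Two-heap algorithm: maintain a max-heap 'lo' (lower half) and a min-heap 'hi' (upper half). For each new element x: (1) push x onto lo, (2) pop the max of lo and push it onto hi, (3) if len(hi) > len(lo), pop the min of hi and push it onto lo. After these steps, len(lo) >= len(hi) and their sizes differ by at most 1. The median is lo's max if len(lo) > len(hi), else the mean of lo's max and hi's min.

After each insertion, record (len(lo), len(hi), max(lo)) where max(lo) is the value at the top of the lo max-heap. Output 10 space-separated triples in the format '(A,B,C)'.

Answer: (1,0,4) (1,1,4) (2,1,8) (2,2,8) (3,2,22) (3,3,11) (4,3,11) (4,4,8) (5,4,11) (5,5,8)

Derivation:
Step 1: insert 4 -> lo=[4] hi=[] -> (len(lo)=1, len(hi)=0, max(lo)=4)
Step 2: insert 8 -> lo=[4] hi=[8] -> (len(lo)=1, len(hi)=1, max(lo)=4)
Step 3: insert 26 -> lo=[4, 8] hi=[26] -> (len(lo)=2, len(hi)=1, max(lo)=8)
Step 4: insert 38 -> lo=[4, 8] hi=[26, 38] -> (len(lo)=2, len(hi)=2, max(lo)=8)
Step 5: insert 22 -> lo=[4, 8, 22] hi=[26, 38] -> (len(lo)=3, len(hi)=2, max(lo)=22)
Step 6: insert 11 -> lo=[4, 8, 11] hi=[22, 26, 38] -> (len(lo)=3, len(hi)=3, max(lo)=11)
Step 7: insert 8 -> lo=[4, 8, 8, 11] hi=[22, 26, 38] -> (len(lo)=4, len(hi)=3, max(lo)=11)
Step 8: insert 6 -> lo=[4, 6, 8, 8] hi=[11, 22, 26, 38] -> (len(lo)=4, len(hi)=4, max(lo)=8)
Step 9: insert 42 -> lo=[4, 6, 8, 8, 11] hi=[22, 26, 38, 42] -> (len(lo)=5, len(hi)=4, max(lo)=11)
Step 10: insert 2 -> lo=[2, 4, 6, 8, 8] hi=[11, 22, 26, 38, 42] -> (len(lo)=5, len(hi)=5, max(lo)=8)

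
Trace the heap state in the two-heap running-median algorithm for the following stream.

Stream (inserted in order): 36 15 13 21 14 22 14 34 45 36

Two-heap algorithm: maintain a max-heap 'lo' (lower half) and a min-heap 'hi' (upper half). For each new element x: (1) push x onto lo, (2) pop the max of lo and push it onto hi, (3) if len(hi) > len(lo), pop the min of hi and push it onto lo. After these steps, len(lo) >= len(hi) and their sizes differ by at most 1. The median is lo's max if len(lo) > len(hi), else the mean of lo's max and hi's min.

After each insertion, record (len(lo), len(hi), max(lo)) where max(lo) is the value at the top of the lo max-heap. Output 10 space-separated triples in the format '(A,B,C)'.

Answer: (1,0,36) (1,1,15) (2,1,15) (2,2,15) (3,2,15) (3,3,15) (4,3,15) (4,4,15) (5,4,21) (5,5,21)

Derivation:
Step 1: insert 36 -> lo=[36] hi=[] -> (len(lo)=1, len(hi)=0, max(lo)=36)
Step 2: insert 15 -> lo=[15] hi=[36] -> (len(lo)=1, len(hi)=1, max(lo)=15)
Step 3: insert 13 -> lo=[13, 15] hi=[36] -> (len(lo)=2, len(hi)=1, max(lo)=15)
Step 4: insert 21 -> lo=[13, 15] hi=[21, 36] -> (len(lo)=2, len(hi)=2, max(lo)=15)
Step 5: insert 14 -> lo=[13, 14, 15] hi=[21, 36] -> (len(lo)=3, len(hi)=2, max(lo)=15)
Step 6: insert 22 -> lo=[13, 14, 15] hi=[21, 22, 36] -> (len(lo)=3, len(hi)=3, max(lo)=15)
Step 7: insert 14 -> lo=[13, 14, 14, 15] hi=[21, 22, 36] -> (len(lo)=4, len(hi)=3, max(lo)=15)
Step 8: insert 34 -> lo=[13, 14, 14, 15] hi=[21, 22, 34, 36] -> (len(lo)=4, len(hi)=4, max(lo)=15)
Step 9: insert 45 -> lo=[13, 14, 14, 15, 21] hi=[22, 34, 36, 45] -> (len(lo)=5, len(hi)=4, max(lo)=21)
Step 10: insert 36 -> lo=[13, 14, 14, 15, 21] hi=[22, 34, 36, 36, 45] -> (len(lo)=5, len(hi)=5, max(lo)=21)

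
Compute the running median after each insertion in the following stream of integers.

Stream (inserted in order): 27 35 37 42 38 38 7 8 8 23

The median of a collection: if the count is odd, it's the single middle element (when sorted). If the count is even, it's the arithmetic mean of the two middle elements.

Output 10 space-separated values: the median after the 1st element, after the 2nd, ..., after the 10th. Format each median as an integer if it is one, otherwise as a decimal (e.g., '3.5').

Answer: 27 31 35 36 37 37.5 37 36 35 31

Derivation:
Step 1: insert 27 -> lo=[27] (size 1, max 27) hi=[] (size 0) -> median=27
Step 2: insert 35 -> lo=[27] (size 1, max 27) hi=[35] (size 1, min 35) -> median=31
Step 3: insert 37 -> lo=[27, 35] (size 2, max 35) hi=[37] (size 1, min 37) -> median=35
Step 4: insert 42 -> lo=[27, 35] (size 2, max 35) hi=[37, 42] (size 2, min 37) -> median=36
Step 5: insert 38 -> lo=[27, 35, 37] (size 3, max 37) hi=[38, 42] (size 2, min 38) -> median=37
Step 6: insert 38 -> lo=[27, 35, 37] (size 3, max 37) hi=[38, 38, 42] (size 3, min 38) -> median=37.5
Step 7: insert 7 -> lo=[7, 27, 35, 37] (size 4, max 37) hi=[38, 38, 42] (size 3, min 38) -> median=37
Step 8: insert 8 -> lo=[7, 8, 27, 35] (size 4, max 35) hi=[37, 38, 38, 42] (size 4, min 37) -> median=36
Step 9: insert 8 -> lo=[7, 8, 8, 27, 35] (size 5, max 35) hi=[37, 38, 38, 42] (size 4, min 37) -> median=35
Step 10: insert 23 -> lo=[7, 8, 8, 23, 27] (size 5, max 27) hi=[35, 37, 38, 38, 42] (size 5, min 35) -> median=31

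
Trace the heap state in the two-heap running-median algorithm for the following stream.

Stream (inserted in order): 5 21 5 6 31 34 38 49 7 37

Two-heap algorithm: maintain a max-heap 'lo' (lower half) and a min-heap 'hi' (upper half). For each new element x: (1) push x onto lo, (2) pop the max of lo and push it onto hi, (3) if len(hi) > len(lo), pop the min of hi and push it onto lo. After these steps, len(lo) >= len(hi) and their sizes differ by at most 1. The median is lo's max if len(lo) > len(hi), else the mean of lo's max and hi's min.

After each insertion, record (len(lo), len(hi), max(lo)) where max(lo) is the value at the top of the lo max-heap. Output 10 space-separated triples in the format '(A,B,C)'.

Step 1: insert 5 -> lo=[5] hi=[] -> (len(lo)=1, len(hi)=0, max(lo)=5)
Step 2: insert 21 -> lo=[5] hi=[21] -> (len(lo)=1, len(hi)=1, max(lo)=5)
Step 3: insert 5 -> lo=[5, 5] hi=[21] -> (len(lo)=2, len(hi)=1, max(lo)=5)
Step 4: insert 6 -> lo=[5, 5] hi=[6, 21] -> (len(lo)=2, len(hi)=2, max(lo)=5)
Step 5: insert 31 -> lo=[5, 5, 6] hi=[21, 31] -> (len(lo)=3, len(hi)=2, max(lo)=6)
Step 6: insert 34 -> lo=[5, 5, 6] hi=[21, 31, 34] -> (len(lo)=3, len(hi)=3, max(lo)=6)
Step 7: insert 38 -> lo=[5, 5, 6, 21] hi=[31, 34, 38] -> (len(lo)=4, len(hi)=3, max(lo)=21)
Step 8: insert 49 -> lo=[5, 5, 6, 21] hi=[31, 34, 38, 49] -> (len(lo)=4, len(hi)=4, max(lo)=21)
Step 9: insert 7 -> lo=[5, 5, 6, 7, 21] hi=[31, 34, 38, 49] -> (len(lo)=5, len(hi)=4, max(lo)=21)
Step 10: insert 37 -> lo=[5, 5, 6, 7, 21] hi=[31, 34, 37, 38, 49] -> (len(lo)=5, len(hi)=5, max(lo)=21)

Answer: (1,0,5) (1,1,5) (2,1,5) (2,2,5) (3,2,6) (3,3,6) (4,3,21) (4,4,21) (5,4,21) (5,5,21)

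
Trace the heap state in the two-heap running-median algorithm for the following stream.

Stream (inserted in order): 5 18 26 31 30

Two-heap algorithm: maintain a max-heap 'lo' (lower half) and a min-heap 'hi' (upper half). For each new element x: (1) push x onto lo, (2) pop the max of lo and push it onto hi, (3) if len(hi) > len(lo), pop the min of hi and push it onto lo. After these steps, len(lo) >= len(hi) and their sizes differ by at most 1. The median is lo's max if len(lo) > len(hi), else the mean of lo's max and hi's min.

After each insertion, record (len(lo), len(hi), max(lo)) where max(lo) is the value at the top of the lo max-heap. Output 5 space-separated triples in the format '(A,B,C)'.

Step 1: insert 5 -> lo=[5] hi=[] -> (len(lo)=1, len(hi)=0, max(lo)=5)
Step 2: insert 18 -> lo=[5] hi=[18] -> (len(lo)=1, len(hi)=1, max(lo)=5)
Step 3: insert 26 -> lo=[5, 18] hi=[26] -> (len(lo)=2, len(hi)=1, max(lo)=18)
Step 4: insert 31 -> lo=[5, 18] hi=[26, 31] -> (len(lo)=2, len(hi)=2, max(lo)=18)
Step 5: insert 30 -> lo=[5, 18, 26] hi=[30, 31] -> (len(lo)=3, len(hi)=2, max(lo)=26)

Answer: (1,0,5) (1,1,5) (2,1,18) (2,2,18) (3,2,26)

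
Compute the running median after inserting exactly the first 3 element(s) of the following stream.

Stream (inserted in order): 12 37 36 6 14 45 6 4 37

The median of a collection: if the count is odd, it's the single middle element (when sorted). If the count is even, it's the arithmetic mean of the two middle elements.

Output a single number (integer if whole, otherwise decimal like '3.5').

Answer: 36

Derivation:
Step 1: insert 12 -> lo=[12] (size 1, max 12) hi=[] (size 0) -> median=12
Step 2: insert 37 -> lo=[12] (size 1, max 12) hi=[37] (size 1, min 37) -> median=24.5
Step 3: insert 36 -> lo=[12, 36] (size 2, max 36) hi=[37] (size 1, min 37) -> median=36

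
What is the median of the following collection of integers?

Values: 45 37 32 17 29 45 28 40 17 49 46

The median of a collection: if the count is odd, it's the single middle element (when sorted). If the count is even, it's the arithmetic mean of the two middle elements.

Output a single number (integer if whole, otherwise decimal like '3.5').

Step 1: insert 45 -> lo=[45] (size 1, max 45) hi=[] (size 0) -> median=45
Step 2: insert 37 -> lo=[37] (size 1, max 37) hi=[45] (size 1, min 45) -> median=41
Step 3: insert 32 -> lo=[32, 37] (size 2, max 37) hi=[45] (size 1, min 45) -> median=37
Step 4: insert 17 -> lo=[17, 32] (size 2, max 32) hi=[37, 45] (size 2, min 37) -> median=34.5
Step 5: insert 29 -> lo=[17, 29, 32] (size 3, max 32) hi=[37, 45] (size 2, min 37) -> median=32
Step 6: insert 45 -> lo=[17, 29, 32] (size 3, max 32) hi=[37, 45, 45] (size 3, min 37) -> median=34.5
Step 7: insert 28 -> lo=[17, 28, 29, 32] (size 4, max 32) hi=[37, 45, 45] (size 3, min 37) -> median=32
Step 8: insert 40 -> lo=[17, 28, 29, 32] (size 4, max 32) hi=[37, 40, 45, 45] (size 4, min 37) -> median=34.5
Step 9: insert 17 -> lo=[17, 17, 28, 29, 32] (size 5, max 32) hi=[37, 40, 45, 45] (size 4, min 37) -> median=32
Step 10: insert 49 -> lo=[17, 17, 28, 29, 32] (size 5, max 32) hi=[37, 40, 45, 45, 49] (size 5, min 37) -> median=34.5
Step 11: insert 46 -> lo=[17, 17, 28, 29, 32, 37] (size 6, max 37) hi=[40, 45, 45, 46, 49] (size 5, min 40) -> median=37

Answer: 37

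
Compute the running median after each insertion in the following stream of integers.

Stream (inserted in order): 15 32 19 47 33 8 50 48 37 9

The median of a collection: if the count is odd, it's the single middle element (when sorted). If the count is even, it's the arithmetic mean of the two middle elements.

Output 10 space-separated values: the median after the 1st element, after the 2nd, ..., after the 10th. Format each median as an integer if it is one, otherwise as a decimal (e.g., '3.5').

Answer: 15 23.5 19 25.5 32 25.5 32 32.5 33 32.5

Derivation:
Step 1: insert 15 -> lo=[15] (size 1, max 15) hi=[] (size 0) -> median=15
Step 2: insert 32 -> lo=[15] (size 1, max 15) hi=[32] (size 1, min 32) -> median=23.5
Step 3: insert 19 -> lo=[15, 19] (size 2, max 19) hi=[32] (size 1, min 32) -> median=19
Step 4: insert 47 -> lo=[15, 19] (size 2, max 19) hi=[32, 47] (size 2, min 32) -> median=25.5
Step 5: insert 33 -> lo=[15, 19, 32] (size 3, max 32) hi=[33, 47] (size 2, min 33) -> median=32
Step 6: insert 8 -> lo=[8, 15, 19] (size 3, max 19) hi=[32, 33, 47] (size 3, min 32) -> median=25.5
Step 7: insert 50 -> lo=[8, 15, 19, 32] (size 4, max 32) hi=[33, 47, 50] (size 3, min 33) -> median=32
Step 8: insert 48 -> lo=[8, 15, 19, 32] (size 4, max 32) hi=[33, 47, 48, 50] (size 4, min 33) -> median=32.5
Step 9: insert 37 -> lo=[8, 15, 19, 32, 33] (size 5, max 33) hi=[37, 47, 48, 50] (size 4, min 37) -> median=33
Step 10: insert 9 -> lo=[8, 9, 15, 19, 32] (size 5, max 32) hi=[33, 37, 47, 48, 50] (size 5, min 33) -> median=32.5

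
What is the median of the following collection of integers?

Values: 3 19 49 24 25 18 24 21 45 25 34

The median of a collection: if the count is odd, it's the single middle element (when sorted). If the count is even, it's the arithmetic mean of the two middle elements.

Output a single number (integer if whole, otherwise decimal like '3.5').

Step 1: insert 3 -> lo=[3] (size 1, max 3) hi=[] (size 0) -> median=3
Step 2: insert 19 -> lo=[3] (size 1, max 3) hi=[19] (size 1, min 19) -> median=11
Step 3: insert 49 -> lo=[3, 19] (size 2, max 19) hi=[49] (size 1, min 49) -> median=19
Step 4: insert 24 -> lo=[3, 19] (size 2, max 19) hi=[24, 49] (size 2, min 24) -> median=21.5
Step 5: insert 25 -> lo=[3, 19, 24] (size 3, max 24) hi=[25, 49] (size 2, min 25) -> median=24
Step 6: insert 18 -> lo=[3, 18, 19] (size 3, max 19) hi=[24, 25, 49] (size 3, min 24) -> median=21.5
Step 7: insert 24 -> lo=[3, 18, 19, 24] (size 4, max 24) hi=[24, 25, 49] (size 3, min 24) -> median=24
Step 8: insert 21 -> lo=[3, 18, 19, 21] (size 4, max 21) hi=[24, 24, 25, 49] (size 4, min 24) -> median=22.5
Step 9: insert 45 -> lo=[3, 18, 19, 21, 24] (size 5, max 24) hi=[24, 25, 45, 49] (size 4, min 24) -> median=24
Step 10: insert 25 -> lo=[3, 18, 19, 21, 24] (size 5, max 24) hi=[24, 25, 25, 45, 49] (size 5, min 24) -> median=24
Step 11: insert 34 -> lo=[3, 18, 19, 21, 24, 24] (size 6, max 24) hi=[25, 25, 34, 45, 49] (size 5, min 25) -> median=24

Answer: 24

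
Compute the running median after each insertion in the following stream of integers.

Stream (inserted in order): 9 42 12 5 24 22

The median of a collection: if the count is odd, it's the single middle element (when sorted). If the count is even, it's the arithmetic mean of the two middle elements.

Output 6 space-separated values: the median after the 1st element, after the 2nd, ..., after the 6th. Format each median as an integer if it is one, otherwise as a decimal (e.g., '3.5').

Step 1: insert 9 -> lo=[9] (size 1, max 9) hi=[] (size 0) -> median=9
Step 2: insert 42 -> lo=[9] (size 1, max 9) hi=[42] (size 1, min 42) -> median=25.5
Step 3: insert 12 -> lo=[9, 12] (size 2, max 12) hi=[42] (size 1, min 42) -> median=12
Step 4: insert 5 -> lo=[5, 9] (size 2, max 9) hi=[12, 42] (size 2, min 12) -> median=10.5
Step 5: insert 24 -> lo=[5, 9, 12] (size 3, max 12) hi=[24, 42] (size 2, min 24) -> median=12
Step 6: insert 22 -> lo=[5, 9, 12] (size 3, max 12) hi=[22, 24, 42] (size 3, min 22) -> median=17

Answer: 9 25.5 12 10.5 12 17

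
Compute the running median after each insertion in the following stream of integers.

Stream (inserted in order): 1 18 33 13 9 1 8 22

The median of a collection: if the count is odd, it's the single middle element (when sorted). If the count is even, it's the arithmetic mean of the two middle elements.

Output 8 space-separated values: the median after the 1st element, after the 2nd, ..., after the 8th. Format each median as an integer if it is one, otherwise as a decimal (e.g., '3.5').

Answer: 1 9.5 18 15.5 13 11 9 11

Derivation:
Step 1: insert 1 -> lo=[1] (size 1, max 1) hi=[] (size 0) -> median=1
Step 2: insert 18 -> lo=[1] (size 1, max 1) hi=[18] (size 1, min 18) -> median=9.5
Step 3: insert 33 -> lo=[1, 18] (size 2, max 18) hi=[33] (size 1, min 33) -> median=18
Step 4: insert 13 -> lo=[1, 13] (size 2, max 13) hi=[18, 33] (size 2, min 18) -> median=15.5
Step 5: insert 9 -> lo=[1, 9, 13] (size 3, max 13) hi=[18, 33] (size 2, min 18) -> median=13
Step 6: insert 1 -> lo=[1, 1, 9] (size 3, max 9) hi=[13, 18, 33] (size 3, min 13) -> median=11
Step 7: insert 8 -> lo=[1, 1, 8, 9] (size 4, max 9) hi=[13, 18, 33] (size 3, min 13) -> median=9
Step 8: insert 22 -> lo=[1, 1, 8, 9] (size 4, max 9) hi=[13, 18, 22, 33] (size 4, min 13) -> median=11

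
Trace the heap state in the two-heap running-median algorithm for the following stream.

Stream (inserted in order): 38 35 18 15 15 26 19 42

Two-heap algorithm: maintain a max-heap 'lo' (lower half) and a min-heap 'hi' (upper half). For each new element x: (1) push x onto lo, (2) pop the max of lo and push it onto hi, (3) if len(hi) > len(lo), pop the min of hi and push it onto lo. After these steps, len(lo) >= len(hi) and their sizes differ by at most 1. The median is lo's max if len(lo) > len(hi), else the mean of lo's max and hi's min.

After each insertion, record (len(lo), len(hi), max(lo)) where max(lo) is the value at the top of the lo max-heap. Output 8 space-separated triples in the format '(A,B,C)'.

Step 1: insert 38 -> lo=[38] hi=[] -> (len(lo)=1, len(hi)=0, max(lo)=38)
Step 2: insert 35 -> lo=[35] hi=[38] -> (len(lo)=1, len(hi)=1, max(lo)=35)
Step 3: insert 18 -> lo=[18, 35] hi=[38] -> (len(lo)=2, len(hi)=1, max(lo)=35)
Step 4: insert 15 -> lo=[15, 18] hi=[35, 38] -> (len(lo)=2, len(hi)=2, max(lo)=18)
Step 5: insert 15 -> lo=[15, 15, 18] hi=[35, 38] -> (len(lo)=3, len(hi)=2, max(lo)=18)
Step 6: insert 26 -> lo=[15, 15, 18] hi=[26, 35, 38] -> (len(lo)=3, len(hi)=3, max(lo)=18)
Step 7: insert 19 -> lo=[15, 15, 18, 19] hi=[26, 35, 38] -> (len(lo)=4, len(hi)=3, max(lo)=19)
Step 8: insert 42 -> lo=[15, 15, 18, 19] hi=[26, 35, 38, 42] -> (len(lo)=4, len(hi)=4, max(lo)=19)

Answer: (1,0,38) (1,1,35) (2,1,35) (2,2,18) (3,2,18) (3,3,18) (4,3,19) (4,4,19)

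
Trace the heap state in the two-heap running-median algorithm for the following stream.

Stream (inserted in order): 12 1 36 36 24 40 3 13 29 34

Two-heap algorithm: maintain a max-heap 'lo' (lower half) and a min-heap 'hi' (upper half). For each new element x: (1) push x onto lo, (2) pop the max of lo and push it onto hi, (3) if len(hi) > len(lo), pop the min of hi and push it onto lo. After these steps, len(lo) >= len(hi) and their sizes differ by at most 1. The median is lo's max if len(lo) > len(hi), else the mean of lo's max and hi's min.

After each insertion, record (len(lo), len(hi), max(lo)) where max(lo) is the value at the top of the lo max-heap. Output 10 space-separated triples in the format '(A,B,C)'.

Step 1: insert 12 -> lo=[12] hi=[] -> (len(lo)=1, len(hi)=0, max(lo)=12)
Step 2: insert 1 -> lo=[1] hi=[12] -> (len(lo)=1, len(hi)=1, max(lo)=1)
Step 3: insert 36 -> lo=[1, 12] hi=[36] -> (len(lo)=2, len(hi)=1, max(lo)=12)
Step 4: insert 36 -> lo=[1, 12] hi=[36, 36] -> (len(lo)=2, len(hi)=2, max(lo)=12)
Step 5: insert 24 -> lo=[1, 12, 24] hi=[36, 36] -> (len(lo)=3, len(hi)=2, max(lo)=24)
Step 6: insert 40 -> lo=[1, 12, 24] hi=[36, 36, 40] -> (len(lo)=3, len(hi)=3, max(lo)=24)
Step 7: insert 3 -> lo=[1, 3, 12, 24] hi=[36, 36, 40] -> (len(lo)=4, len(hi)=3, max(lo)=24)
Step 8: insert 13 -> lo=[1, 3, 12, 13] hi=[24, 36, 36, 40] -> (len(lo)=4, len(hi)=4, max(lo)=13)
Step 9: insert 29 -> lo=[1, 3, 12, 13, 24] hi=[29, 36, 36, 40] -> (len(lo)=5, len(hi)=4, max(lo)=24)
Step 10: insert 34 -> lo=[1, 3, 12, 13, 24] hi=[29, 34, 36, 36, 40] -> (len(lo)=5, len(hi)=5, max(lo)=24)

Answer: (1,0,12) (1,1,1) (2,1,12) (2,2,12) (3,2,24) (3,3,24) (4,3,24) (4,4,13) (5,4,24) (5,5,24)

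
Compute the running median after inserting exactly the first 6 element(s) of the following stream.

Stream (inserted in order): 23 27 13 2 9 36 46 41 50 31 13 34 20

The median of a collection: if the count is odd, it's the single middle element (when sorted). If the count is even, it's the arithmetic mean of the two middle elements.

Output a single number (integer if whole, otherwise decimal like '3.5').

Step 1: insert 23 -> lo=[23] (size 1, max 23) hi=[] (size 0) -> median=23
Step 2: insert 27 -> lo=[23] (size 1, max 23) hi=[27] (size 1, min 27) -> median=25
Step 3: insert 13 -> lo=[13, 23] (size 2, max 23) hi=[27] (size 1, min 27) -> median=23
Step 4: insert 2 -> lo=[2, 13] (size 2, max 13) hi=[23, 27] (size 2, min 23) -> median=18
Step 5: insert 9 -> lo=[2, 9, 13] (size 3, max 13) hi=[23, 27] (size 2, min 23) -> median=13
Step 6: insert 36 -> lo=[2, 9, 13] (size 3, max 13) hi=[23, 27, 36] (size 3, min 23) -> median=18

Answer: 18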